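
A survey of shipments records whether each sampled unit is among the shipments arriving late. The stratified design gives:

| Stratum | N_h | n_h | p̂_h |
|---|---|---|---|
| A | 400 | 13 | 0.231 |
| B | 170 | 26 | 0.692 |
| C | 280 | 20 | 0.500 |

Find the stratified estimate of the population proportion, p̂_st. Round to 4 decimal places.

N = 850; stratum weights W_h = N_h/N.
p̂_st = Σ W_h p̂_h = (400·0.231 + 170·0.692 + 280·0.500)/850 = 0.41181

p̂_st ≈ 0.4118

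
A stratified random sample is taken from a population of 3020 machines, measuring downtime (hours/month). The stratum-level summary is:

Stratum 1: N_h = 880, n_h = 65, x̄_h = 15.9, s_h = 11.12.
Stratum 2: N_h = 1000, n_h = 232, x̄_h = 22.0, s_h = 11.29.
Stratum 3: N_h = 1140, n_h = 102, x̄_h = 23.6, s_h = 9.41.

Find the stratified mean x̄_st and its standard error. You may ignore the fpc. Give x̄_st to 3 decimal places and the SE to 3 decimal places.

x̄_st ≈ 20.826, SE ≈ 0.588

x̄_st = Σ W_h x̄_h = (880·15.9 + 1000·22.0 + 1140·23.6)/3020 = 20.82649
V̂(x̄_st) = Σ W_h² s_h²/n_h, with W_h = N_h/N and N = 3020:
  stratum 1: (880/3020)²·11.12²/65 = 0.161528
  stratum 2: (1000/3020)²·11.29²/232 = 0.0602401
  stratum 3: (1140/3020)²·9.41²/102 = 0.123701
V̂(x̄_st) = 0.34547
SE(x̄_st) = √0.34547 = 0.587767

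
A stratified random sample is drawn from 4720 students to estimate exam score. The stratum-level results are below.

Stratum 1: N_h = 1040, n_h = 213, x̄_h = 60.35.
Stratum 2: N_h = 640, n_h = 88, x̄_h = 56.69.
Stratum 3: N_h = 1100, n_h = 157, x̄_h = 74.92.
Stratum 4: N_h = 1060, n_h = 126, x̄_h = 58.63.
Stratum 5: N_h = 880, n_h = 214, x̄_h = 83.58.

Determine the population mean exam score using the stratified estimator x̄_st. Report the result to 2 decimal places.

x̄_st ≈ 67.19

N = Σ N_h = 4720. Stratum weights W_h = N_h/N.
x̄_st = (1040·60.35 + 640·56.69 + 1100·74.92 + 1060·58.63 + 880·83.58) / 4720 = 67.1940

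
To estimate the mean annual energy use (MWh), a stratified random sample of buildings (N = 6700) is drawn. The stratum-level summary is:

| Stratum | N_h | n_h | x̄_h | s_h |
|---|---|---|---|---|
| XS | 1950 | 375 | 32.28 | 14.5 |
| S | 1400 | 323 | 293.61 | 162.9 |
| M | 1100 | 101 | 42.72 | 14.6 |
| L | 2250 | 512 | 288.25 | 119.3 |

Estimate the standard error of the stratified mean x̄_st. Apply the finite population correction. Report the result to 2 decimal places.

V̂(x̄_st) = Σ W_h² (1 − n_h/N_h) s_h²/n_h, with W_h = N_h/N and N = 6700:
  stratum XS: (1950/6700)²·(1 − 375/1950)·14.5²/375 = 0.0383593
  stratum S: (1400/6700)²·(1 − 323/1400)·162.9²/323 = 2.75952
  stratum M: (1100/6700)²·(1 − 101/1100)·14.6²/101 = 0.0516646
  stratum L: (2250/6700)²·(1 − 512/2250)·119.3²/512 = 2.42155
V̂(x̄_st) = 5.2711
SE(x̄_st) = √5.2711 = 2.29589

SE(x̄_st) ≈ 2.30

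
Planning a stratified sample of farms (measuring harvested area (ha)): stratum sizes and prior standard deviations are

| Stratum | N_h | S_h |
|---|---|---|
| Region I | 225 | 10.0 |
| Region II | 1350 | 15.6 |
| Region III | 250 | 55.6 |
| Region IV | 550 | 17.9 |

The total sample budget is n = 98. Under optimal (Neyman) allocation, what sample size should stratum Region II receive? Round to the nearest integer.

Neyman allocation: n_h = n · N_h S_h / Σ N_i S_i, with n = 98.
  stratum Region I: N_h·S_h = 225·10.0 = 2250.00
  stratum Region II: N_h·S_h = 1350·15.6 = 21060.00
  stratum Region III: N_h·S_h = 250·55.6 = 13900.00
  stratum Region IV: N_h·S_h = 550·17.9 = 9845.00
Σ N_h S_h = 47055.00
n for stratum Region II = 98·21060.00/47055.00 = 43.861 → 44

44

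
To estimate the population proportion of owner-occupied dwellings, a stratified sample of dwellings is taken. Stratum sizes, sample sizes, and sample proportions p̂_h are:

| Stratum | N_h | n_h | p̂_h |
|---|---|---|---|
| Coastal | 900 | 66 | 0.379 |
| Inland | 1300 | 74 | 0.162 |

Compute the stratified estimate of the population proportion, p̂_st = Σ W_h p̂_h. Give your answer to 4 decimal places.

N = 2200; stratum weights W_h = N_h/N.
p̂_st = Σ W_h p̂_h = (900·0.379 + 1300·0.162)/2200 = 0.25077

p̂_st ≈ 0.2508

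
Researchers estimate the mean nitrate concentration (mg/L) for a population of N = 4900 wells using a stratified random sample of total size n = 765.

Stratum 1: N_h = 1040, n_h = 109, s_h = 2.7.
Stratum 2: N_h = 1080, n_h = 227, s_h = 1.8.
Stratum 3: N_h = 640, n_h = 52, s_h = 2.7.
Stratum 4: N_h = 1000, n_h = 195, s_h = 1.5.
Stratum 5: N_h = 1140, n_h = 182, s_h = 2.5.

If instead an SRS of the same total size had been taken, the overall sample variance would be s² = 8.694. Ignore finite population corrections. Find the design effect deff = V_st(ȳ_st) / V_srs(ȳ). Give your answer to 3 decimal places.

deff ≈ 0.742

V̂(ȳ_st) = Σ W_h² s_h²/n_h, with W_h = N_h/N and N = 4900:
  stratum 1: (1040/4900)²·2.7²/109 = 0.00301284
  stratum 2: (1080/4900)²·1.8²/227 = 0.000693385
  stratum 3: (640/4900)²·2.7²/52 = 0.00239162
  stratum 4: (1000/4900)²·1.5²/195 = 0.000480569
  stratum 5: (1140/4900)²·2.5²/182 = 0.00185877
V_st = 0.00843718
V_srs = s²/n = 8.694/765 = 0.0113647
deff = V_st / V_srs = 0.00843718/0.0113647 = 0.7424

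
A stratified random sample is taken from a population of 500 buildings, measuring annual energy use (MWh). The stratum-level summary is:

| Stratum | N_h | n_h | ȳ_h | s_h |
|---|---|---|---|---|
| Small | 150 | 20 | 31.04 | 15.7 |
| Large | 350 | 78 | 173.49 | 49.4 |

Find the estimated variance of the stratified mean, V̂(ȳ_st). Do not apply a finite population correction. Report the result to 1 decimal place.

V̂(ȳ_st) = Σ W_h² s_h²/n_h, with W_h = N_h/N and N = 500:
  stratum Small: (150/500)²·15.7²/20 = 1.1092
  stratum Large: (350/500)²·49.4²/78 = 15.3305
V̂(ȳ_st) = 16.4397

V̂(ȳ_st) ≈ 16.4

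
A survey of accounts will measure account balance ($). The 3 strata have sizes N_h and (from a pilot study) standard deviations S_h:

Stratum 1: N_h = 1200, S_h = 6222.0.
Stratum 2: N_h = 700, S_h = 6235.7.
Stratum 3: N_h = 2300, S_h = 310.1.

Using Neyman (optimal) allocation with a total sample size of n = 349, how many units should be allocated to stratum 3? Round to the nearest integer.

Neyman allocation: n_h = n · N_h S_h / Σ N_i S_i, with n = 349.
  stratum 1: N_h·S_h = 1200·6222.0 = 7466400.00
  stratum 2: N_h·S_h = 700·6235.7 = 4364990.00
  stratum 3: N_h·S_h = 2300·310.1 = 713230.00
Σ N_h S_h = 12544620.00
n for stratum 3 = 349·713230.00/12544620.00 = 19.843 → 20

20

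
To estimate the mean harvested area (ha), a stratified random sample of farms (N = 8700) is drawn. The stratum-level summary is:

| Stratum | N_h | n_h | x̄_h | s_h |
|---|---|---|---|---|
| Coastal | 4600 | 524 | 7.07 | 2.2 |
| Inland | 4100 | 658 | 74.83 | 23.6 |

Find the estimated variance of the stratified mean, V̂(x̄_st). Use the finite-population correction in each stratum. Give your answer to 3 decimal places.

V̂(x̄_st) = Σ W_h² (1 − n_h/N_h) s_h²/n_h, with W_h = N_h/N and N = 8700:
  stratum Coastal: (4600/8700)²·(1 − 524/4600)·2.2²/524 = 0.00228806
  stratum Inland: (4100/8700)²·(1 − 658/4100)·23.6²/658 = 0.157817
V̂(x̄_st) = 0.160105

V̂(x̄_st) ≈ 0.160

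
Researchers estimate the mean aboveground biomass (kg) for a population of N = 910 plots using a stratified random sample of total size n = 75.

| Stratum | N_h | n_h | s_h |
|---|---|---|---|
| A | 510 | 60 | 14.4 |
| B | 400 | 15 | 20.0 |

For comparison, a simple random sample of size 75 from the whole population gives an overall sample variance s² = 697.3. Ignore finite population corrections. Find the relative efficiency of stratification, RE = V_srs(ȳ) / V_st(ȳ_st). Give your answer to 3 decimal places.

V̂(ȳ_st) = Σ W_h² s_h²/n_h, with W_h = N_h/N and N = 910:
  stratum A: (510/910)²·14.4²/60 = 1.0855
  stratum B: (400/910)²·20.0²/15 = 5.15236
V_st = 6.23786
V_srs = s²/n = 697.3/75 = 9.29733
Relative efficiency = V_srs / V_st = 9.29733/6.23786 = 1.4905

RE ≈ 1.490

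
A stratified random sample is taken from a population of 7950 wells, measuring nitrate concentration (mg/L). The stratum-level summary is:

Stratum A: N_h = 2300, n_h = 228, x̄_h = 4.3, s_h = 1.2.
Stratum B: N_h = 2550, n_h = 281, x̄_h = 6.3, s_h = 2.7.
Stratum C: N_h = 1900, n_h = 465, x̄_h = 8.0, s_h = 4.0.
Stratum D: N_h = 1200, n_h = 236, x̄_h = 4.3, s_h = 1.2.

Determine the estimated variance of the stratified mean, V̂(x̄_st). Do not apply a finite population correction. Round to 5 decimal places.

V̂(x̄_st) = Σ W_h² s_h²/n_h, with W_h = N_h/N and N = 7950:
  stratum A: (2300/7950)²·1.2²/228 = 0.000528627
  stratum B: (2550/7950)²·2.7²/281 = 0.00266912
  stratum C: (1900/7950)²·4.0²/465 = 0.00196535
  stratum D: (1200/7950)²·1.2²/236 = 0.00013902
V̂(x̄_st) = 0.00530211

V̂(x̄_st) ≈ 0.00530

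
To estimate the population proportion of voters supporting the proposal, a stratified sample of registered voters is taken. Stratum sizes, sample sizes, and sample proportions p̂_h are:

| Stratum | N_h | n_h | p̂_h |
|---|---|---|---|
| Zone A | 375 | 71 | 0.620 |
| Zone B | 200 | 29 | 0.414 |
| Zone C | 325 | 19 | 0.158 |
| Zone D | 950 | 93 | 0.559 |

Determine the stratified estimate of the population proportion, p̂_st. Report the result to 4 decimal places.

p̂_st ≈ 0.4852

N = 1850; stratum weights W_h = N_h/N.
p̂_st = Σ W_h p̂_h = (375·0.620 + 200·0.414 + 325·0.158 + 950·0.559)/1850 = 0.48524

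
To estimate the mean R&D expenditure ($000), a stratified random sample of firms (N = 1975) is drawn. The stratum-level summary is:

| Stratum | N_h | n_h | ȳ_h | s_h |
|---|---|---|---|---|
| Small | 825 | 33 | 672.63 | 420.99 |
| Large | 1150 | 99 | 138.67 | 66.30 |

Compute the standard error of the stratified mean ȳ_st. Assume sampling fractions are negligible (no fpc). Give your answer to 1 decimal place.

V̂(ȳ_st) = Σ W_h² s_h²/n_h, with W_h = N_h/N and N = 1975:
  stratum Small: (825/1975)²·420.99²/33 = 937.138
  stratum Large: (1150/1975)²·66.30²/99 = 15.054
V̂(ȳ_st) = 952.192
SE(ȳ_st) = √952.192 = 30.8576

SE(ȳ_st) ≈ 30.9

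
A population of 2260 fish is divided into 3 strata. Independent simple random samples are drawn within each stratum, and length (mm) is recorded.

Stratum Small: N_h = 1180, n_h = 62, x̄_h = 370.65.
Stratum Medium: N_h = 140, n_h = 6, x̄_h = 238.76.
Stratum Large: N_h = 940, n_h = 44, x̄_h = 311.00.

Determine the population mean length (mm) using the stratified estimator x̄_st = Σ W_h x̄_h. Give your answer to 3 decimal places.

N = Σ N_h = 2260. Stratum weights W_h = N_h/N.
x̄_st = (1180·370.65 + 140·238.76 + 940·311.00) / 2260 = 337.66965

x̄_st ≈ 337.670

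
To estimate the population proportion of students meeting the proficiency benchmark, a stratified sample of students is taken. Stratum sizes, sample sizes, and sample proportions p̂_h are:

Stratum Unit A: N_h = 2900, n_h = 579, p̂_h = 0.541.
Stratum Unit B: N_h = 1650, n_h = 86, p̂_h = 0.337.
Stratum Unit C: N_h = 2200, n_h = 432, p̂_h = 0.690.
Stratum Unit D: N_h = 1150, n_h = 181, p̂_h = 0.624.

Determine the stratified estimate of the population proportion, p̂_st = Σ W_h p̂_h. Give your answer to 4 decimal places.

p̂_st ≈ 0.5520

N = 7900; stratum weights W_h = N_h/N.
p̂_st = Σ W_h p̂_h = (2900·0.541 + 1650·0.337 + 2200·0.690 + 1150·0.624)/7900 = 0.55197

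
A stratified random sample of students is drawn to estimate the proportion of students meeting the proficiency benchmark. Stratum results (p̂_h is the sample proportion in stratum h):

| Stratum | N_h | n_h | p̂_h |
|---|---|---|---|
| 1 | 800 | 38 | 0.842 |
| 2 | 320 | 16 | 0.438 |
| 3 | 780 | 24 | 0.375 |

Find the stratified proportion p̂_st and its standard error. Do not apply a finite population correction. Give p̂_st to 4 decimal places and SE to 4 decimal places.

p̂_st ≈ 0.5822, SE ≈ 0.0531

N = 1900; stratum weights W_h = N_h/N.
p̂_st = Σ W_h p̂_h = (800·0.842 + 320·0.438 + 780·0.375)/1900 = 0.58224
V̂(p̂_st) = Σ W_h² p̂_h(1−p̂_h)/(n_h−1):
  stratum 1: (800/1900)²·0.842·0.158/37 = 0.000637441
  stratum 2: (320/1900)²·0.438·0.562/15 = 0.000465492
  stratum 3: (780/1900)²·0.375·0.625/23 = 0.00171738
V̂(p̂_st) = 0.00282031; SE = √V̂ = 0.0531066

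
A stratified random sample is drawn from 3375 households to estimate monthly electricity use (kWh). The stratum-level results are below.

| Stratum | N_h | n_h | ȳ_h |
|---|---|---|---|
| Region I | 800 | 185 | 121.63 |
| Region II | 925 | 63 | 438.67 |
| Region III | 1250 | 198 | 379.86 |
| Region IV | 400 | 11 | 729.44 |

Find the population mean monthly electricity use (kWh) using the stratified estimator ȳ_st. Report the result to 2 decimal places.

N = Σ N_h = 3375. Stratum weights W_h = N_h/N.
ȳ_st = (800·121.63 + 925·438.67 + 1250·379.86 + 400·729.44) / 3375 = 376.1999

ȳ_st ≈ 376.20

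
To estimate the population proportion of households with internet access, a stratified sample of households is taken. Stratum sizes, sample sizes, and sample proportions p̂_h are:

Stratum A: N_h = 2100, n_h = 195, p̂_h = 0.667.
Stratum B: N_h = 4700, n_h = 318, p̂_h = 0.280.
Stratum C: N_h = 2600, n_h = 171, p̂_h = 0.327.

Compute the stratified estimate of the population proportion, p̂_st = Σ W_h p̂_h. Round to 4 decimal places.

N = 9400; stratum weights W_h = N_h/N.
p̂_st = Σ W_h p̂_h = (2100·0.667 + 4700·0.280 + 2600·0.327)/9400 = 0.37946

p̂_st ≈ 0.3795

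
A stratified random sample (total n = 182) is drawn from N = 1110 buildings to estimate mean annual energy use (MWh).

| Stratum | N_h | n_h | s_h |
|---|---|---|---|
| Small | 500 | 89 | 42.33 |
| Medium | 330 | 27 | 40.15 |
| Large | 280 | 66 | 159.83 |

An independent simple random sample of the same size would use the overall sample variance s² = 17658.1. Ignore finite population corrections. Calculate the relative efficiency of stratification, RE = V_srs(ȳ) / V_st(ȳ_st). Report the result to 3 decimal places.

V̂(ȳ_st) = Σ W_h² s_h²/n_h, with W_h = N_h/N and N = 1110:
  stratum Small: (500/1110)²·42.33²/89 = 4.08508
  stratum Medium: (330/1110)²·40.15²/27 = 5.27703
  stratum Large: (280/1110)²·159.83²/66 = 24.6288
V_st = 33.9909
V_srs = s²/n = 17658.1/182 = 97.0225
Relative efficiency = V_srs / V_st = 97.0225/33.9909 = 2.8544

RE ≈ 2.854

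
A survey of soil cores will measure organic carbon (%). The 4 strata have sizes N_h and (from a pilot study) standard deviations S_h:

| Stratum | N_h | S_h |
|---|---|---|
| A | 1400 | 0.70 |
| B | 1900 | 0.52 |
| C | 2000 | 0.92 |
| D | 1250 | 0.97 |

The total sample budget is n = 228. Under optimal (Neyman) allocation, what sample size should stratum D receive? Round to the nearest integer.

Neyman allocation: n_h = n · N_h S_h / Σ N_i S_i, with n = 228.
  stratum A: N_h·S_h = 1400·0.70 = 980.00
  stratum B: N_h·S_h = 1900·0.52 = 988.00
  stratum C: N_h·S_h = 2000·0.92 = 1840.00
  stratum D: N_h·S_h = 1250·0.97 = 1212.50
Σ N_h S_h = 5020.50
n for stratum D = 228·1212.50/5020.50 = 55.064 → 55

55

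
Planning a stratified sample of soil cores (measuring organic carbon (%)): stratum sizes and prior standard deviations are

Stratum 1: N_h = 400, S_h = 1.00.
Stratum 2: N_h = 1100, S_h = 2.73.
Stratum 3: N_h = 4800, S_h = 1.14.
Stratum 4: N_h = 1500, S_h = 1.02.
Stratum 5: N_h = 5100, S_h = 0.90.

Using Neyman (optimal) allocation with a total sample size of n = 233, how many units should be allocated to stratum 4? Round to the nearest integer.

24

Neyman allocation: n_h = n · N_h S_h / Σ N_i S_i, with n = 233.
  stratum 1: N_h·S_h = 400·1.00 = 400.00
  stratum 2: N_h·S_h = 1100·2.73 = 3003.00
  stratum 3: N_h·S_h = 4800·1.14 = 5472.00
  stratum 4: N_h·S_h = 1500·1.02 = 1530.00
  stratum 5: N_h·S_h = 5100·0.90 = 4590.00
Σ N_h S_h = 14995.00
n for stratum 4 = 233·1530.00/14995.00 = 23.774 → 24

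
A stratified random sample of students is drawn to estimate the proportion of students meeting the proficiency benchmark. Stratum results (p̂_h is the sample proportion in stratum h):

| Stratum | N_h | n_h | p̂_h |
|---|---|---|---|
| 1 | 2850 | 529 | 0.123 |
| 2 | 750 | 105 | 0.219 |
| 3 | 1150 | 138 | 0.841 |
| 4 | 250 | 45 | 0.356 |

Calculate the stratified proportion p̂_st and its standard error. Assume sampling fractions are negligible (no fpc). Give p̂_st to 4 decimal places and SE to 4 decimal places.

N = 5000; stratum weights W_h = N_h/N.
p̂_st = Σ W_h p̂_h = (2850·0.123 + 750·0.219 + 1150·0.841 + 250·0.356)/5000 = 0.31419
V̂(p̂_st) = Σ W_h² p̂_h(1−p̂_h)/(n_h−1):
  stratum 1: (2850/5000)²·0.123·0.877/528 = 6.63774e-05
  stratum 2: (750/5000)²·0.219·0.781/104 = 3.70036e-05
  stratum 3: (1150/5000)²·0.841·0.159/137 = 5.16331e-05
  stratum 4: (250/5000)²·0.356·0.644/44 = 1.30264e-05
V̂(p̂_st) = 0.000168041; SE = √V̂ = 0.012963

p̂_st ≈ 0.3142, SE ≈ 0.0130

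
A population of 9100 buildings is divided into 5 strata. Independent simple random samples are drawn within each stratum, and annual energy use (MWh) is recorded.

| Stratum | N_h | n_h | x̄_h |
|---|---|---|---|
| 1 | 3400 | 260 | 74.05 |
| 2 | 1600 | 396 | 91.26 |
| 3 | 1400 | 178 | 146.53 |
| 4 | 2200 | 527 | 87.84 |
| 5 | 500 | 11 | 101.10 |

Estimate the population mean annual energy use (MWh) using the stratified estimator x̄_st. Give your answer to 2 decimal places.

x̄_st ≈ 93.05

N = Σ N_h = 9100. Stratum weights W_h = N_h/N.
x̄_st = (3400·74.05 + 1600·91.26 + 1400·146.53 + 2200·87.84 + 500·101.10) / 9100 = 93.0468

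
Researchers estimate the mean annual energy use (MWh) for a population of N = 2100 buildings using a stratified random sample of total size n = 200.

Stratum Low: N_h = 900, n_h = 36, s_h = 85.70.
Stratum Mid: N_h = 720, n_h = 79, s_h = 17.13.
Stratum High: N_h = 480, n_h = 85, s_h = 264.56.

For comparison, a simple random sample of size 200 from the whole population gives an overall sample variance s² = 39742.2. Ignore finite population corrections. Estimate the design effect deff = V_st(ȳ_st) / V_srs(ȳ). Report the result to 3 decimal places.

V̂(ȳ_st) = Σ W_h² s_h²/n_h, with W_h = N_h/N and N = 2100:
  stratum Low: (900/2100)²·85.70²/36 = 37.4719
  stratum Mid: (720/2100)²·17.13²/79 = 0.43663
  stratum High: (480/2100)²·264.56²/85 = 43.0203
V_st = 80.9288
V_srs = s²/n = 39742.2/200 = 198.711
deff = V_st / V_srs = 80.9288/198.711 = 0.4073

deff ≈ 0.407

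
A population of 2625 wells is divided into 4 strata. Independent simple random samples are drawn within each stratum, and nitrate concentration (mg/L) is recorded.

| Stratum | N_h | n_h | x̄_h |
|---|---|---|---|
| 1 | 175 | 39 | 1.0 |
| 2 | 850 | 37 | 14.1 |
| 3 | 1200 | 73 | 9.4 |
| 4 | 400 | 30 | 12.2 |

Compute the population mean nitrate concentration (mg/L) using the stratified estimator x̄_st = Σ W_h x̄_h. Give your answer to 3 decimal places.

x̄_st ≈ 10.789

N = Σ N_h = 2625. Stratum weights W_h = N_h/N.
x̄_st = (175·1.0 + 850·14.1 + 1200·9.4 + 400·12.2) / 2625 = 10.78857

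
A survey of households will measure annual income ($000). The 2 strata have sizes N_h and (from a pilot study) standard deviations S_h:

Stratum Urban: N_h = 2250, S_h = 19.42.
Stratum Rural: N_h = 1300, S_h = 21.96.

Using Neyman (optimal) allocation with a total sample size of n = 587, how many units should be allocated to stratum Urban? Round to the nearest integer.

Neyman allocation: n_h = n · N_h S_h / Σ N_i S_i, with n = 587.
  stratum Urban: N_h·S_h = 2250·19.42 = 43695.00
  stratum Rural: N_h·S_h = 1300·21.96 = 28548.00
Σ N_h S_h = 72243.00
n for stratum Urban = 587·43695.00/72243.00 = 355.037 → 355

355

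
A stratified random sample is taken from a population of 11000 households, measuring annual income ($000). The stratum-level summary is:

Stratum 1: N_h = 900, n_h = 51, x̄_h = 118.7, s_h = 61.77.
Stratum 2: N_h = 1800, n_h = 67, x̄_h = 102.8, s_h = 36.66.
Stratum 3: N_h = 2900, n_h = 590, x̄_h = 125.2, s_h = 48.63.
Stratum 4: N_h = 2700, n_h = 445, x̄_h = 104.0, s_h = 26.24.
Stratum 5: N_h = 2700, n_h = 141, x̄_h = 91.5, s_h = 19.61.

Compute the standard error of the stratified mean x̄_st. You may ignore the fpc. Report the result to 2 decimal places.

V̂(x̄_st) = Σ W_h² s_h²/n_h, with W_h = N_h/N and N = 11000:
  stratum 1: (900/11000)²·61.77²/51 = 0.500823
  stratum 2: (1800/11000)²·36.66²/67 = 0.537118
  stratum 3: (2900/11000)²·48.63²/590 = 0.278591
  stratum 4: (2700/11000)²·26.24²/445 = 0.0932202
  stratum 5: (2700/11000)²·19.61²/141 = 0.164315
V̂(x̄_st) = 1.57407
SE(x̄_st) = √1.57407 = 1.25462

SE(x̄_st) ≈ 1.25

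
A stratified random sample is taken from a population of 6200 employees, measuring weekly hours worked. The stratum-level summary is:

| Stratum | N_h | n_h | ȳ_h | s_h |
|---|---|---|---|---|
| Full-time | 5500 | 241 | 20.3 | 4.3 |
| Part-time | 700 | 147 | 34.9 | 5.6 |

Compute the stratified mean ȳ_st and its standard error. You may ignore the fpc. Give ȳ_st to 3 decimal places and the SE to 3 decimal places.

ȳ_st = Σ W_h ȳ_h = (5500·20.3 + 700·34.9)/6200 = 21.94839
V̂(ȳ_st) = Σ W_h² s_h²/n_h, with W_h = N_h/N and N = 6200:
  stratum Full-time: (5500/6200)²·4.3²/241 = 0.0603757
  stratum Part-time: (700/6200)²·5.6²/147 = 0.00271939
V̂(ȳ_st) = 0.063095
SE(ȳ_st) = √0.063095 = 0.251187

ȳ_st ≈ 21.948, SE ≈ 0.251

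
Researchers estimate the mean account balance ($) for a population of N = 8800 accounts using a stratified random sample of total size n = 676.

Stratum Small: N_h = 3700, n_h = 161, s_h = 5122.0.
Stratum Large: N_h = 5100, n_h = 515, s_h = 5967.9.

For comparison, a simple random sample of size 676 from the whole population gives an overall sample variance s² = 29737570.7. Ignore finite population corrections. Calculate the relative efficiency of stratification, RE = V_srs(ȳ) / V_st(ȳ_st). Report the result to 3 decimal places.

V̂(ȳ_st) = Σ W_h² s_h²/n_h, with W_h = N_h/N and N = 8800:
  stratum Small: (3700/8800)²·5122.0²/161 = 28806.6
  stratum Large: (5100/8800)²·5967.9²/515 = 23227.9
V_st = 52034.5
V_srs = s²/n = 29737570.7/676 = 43990.5
Relative efficiency = V_srs / V_st = 43990.5/52034.5 = 0.8454

RE ≈ 0.845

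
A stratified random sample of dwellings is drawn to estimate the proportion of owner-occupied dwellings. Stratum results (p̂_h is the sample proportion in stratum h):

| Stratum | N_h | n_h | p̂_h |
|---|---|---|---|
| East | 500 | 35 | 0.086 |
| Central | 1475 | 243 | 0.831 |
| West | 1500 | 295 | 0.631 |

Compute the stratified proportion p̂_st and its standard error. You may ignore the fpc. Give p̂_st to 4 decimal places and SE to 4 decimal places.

N = 3475; stratum weights W_h = N_h/N.
p̂_st = Σ W_h p̂_h = (500·0.086 + 1475·0.831 + 1500·0.631)/3475 = 0.63747
V̂(p̂_st) = Σ W_h² p̂_h(1−p̂_h)/(n_h−1):
  stratum East: (500/3475)²·0.086·0.914/34 = 4.78626e-05
  stratum Central: (1475/3475)²·0.831·0.169/242 = 0.000104555
  stratum West: (1500/3475)²·0.631·0.369/294 = 0.000147564
V̂(p̂_st) = 0.000299982; SE = √V̂ = 0.01732

p̂_st ≈ 0.6375, SE ≈ 0.0173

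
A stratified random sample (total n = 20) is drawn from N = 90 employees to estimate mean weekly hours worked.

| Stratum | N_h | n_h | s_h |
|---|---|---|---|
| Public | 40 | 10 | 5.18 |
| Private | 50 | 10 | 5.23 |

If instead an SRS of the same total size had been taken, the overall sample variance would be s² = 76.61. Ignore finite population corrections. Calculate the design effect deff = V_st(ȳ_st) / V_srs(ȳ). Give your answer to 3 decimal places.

V̂(ȳ_st) = Σ W_h² s_h²/n_h, with W_h = N_h/N and N = 90:
  stratum Public: (40/90)²·5.18²/10 = 0.530023
  stratum Private: (50/90)²·5.23²/10 = 0.844225
V_st = 1.37425
V_srs = s²/n = 76.61/20 = 3.8305
deff = V_st / V_srs = 1.37425/3.8305 = 0.3588

deff ≈ 0.359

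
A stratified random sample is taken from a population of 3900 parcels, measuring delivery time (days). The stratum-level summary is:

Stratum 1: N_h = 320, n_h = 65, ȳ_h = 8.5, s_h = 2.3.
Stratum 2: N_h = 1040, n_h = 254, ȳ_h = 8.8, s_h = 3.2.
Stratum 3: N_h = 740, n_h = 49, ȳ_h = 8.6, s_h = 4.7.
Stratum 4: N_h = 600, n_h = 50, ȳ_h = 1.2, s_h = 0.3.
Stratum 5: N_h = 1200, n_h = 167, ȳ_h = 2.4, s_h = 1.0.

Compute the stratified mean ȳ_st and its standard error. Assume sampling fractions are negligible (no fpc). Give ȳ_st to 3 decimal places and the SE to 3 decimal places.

ȳ_st = Σ W_h ȳ_h = (320·8.5 + 1040·8.8 + 740·8.6 + 600·1.2 + 1200·2.4)/3900 = 5.59897
V̂(ȳ_st) = Σ W_h² s_h²/n_h, with W_h = N_h/N and N = 3900:
  stratum 1: (320/3900)²·2.3²/65 = 0.000547915
  stratum 2: (1040/3900)²·3.2²/254 = 0.00286684
  stratum 3: (740/3900)²·4.7²/49 = 0.0162306
  stratum 4: (600/3900)²·0.3²/50 = 4.26036e-05
  stratum 5: (1200/3900)²·1.0²/167 = 0.000566914
V̂(ȳ_st) = 0.0202548
SE(ȳ_st) = √0.0202548 = 0.14232

ȳ_st ≈ 5.599, SE ≈ 0.142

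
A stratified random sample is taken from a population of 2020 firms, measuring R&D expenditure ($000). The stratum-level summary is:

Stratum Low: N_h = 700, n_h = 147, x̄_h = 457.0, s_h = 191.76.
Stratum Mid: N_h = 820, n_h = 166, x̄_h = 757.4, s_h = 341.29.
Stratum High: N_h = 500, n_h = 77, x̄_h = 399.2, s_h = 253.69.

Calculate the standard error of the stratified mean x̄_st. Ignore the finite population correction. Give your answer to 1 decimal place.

SE(x̄_st) ≈ 14.0

V̂(x̄_st) = Σ W_h² s_h²/n_h, with W_h = N_h/N and N = 2020:
  stratum Low: (700/2020)²·191.76²/147 = 30.0395
  stratum Mid: (820/2020)²·341.29²/166 = 115.628
  stratum High: (500/2020)²·253.69²/77 = 51.2098
V̂(x̄_st) = 196.878
SE(x̄_st) = √196.878 = 14.0313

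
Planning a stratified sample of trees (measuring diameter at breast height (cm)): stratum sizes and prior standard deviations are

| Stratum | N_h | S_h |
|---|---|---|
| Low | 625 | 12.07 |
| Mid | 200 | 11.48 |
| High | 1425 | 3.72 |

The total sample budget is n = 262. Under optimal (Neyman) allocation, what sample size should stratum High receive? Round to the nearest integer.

Neyman allocation: n_h = n · N_h S_h / Σ N_i S_i, with n = 262.
  stratum Low: N_h·S_h = 625·12.07 = 7543.75
  stratum Mid: N_h·S_h = 200·11.48 = 2296.00
  stratum High: N_h·S_h = 1425·3.72 = 5301.00
Σ N_h S_h = 15140.75
n for stratum High = 262·5301.00/15140.75 = 91.730 → 92

92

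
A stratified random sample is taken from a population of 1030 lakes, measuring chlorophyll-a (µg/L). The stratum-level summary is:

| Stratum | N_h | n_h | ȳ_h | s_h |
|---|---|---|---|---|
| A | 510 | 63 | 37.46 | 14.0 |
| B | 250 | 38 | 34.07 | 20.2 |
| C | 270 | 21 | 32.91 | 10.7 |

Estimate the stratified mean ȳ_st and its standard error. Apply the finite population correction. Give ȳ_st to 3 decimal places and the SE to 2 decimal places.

ȳ_st = Σ W_h ȳ_h = (510·37.46 + 250·34.07 + 270·32.91)/1030 = 35.44447
V̂(ȳ_st) = Σ W_h² (1 − n_h/N_h) s_h²/n_h, with W_h = N_h/N and N = 1030:
  stratum A: (510/1030)²·(1 − 63/510)·14.0²/63 = 0.668527
  stratum B: (250/1030)²·(1 − 38/250)·20.2²/38 = 0.536439
  stratum C: (270/1030)²·(1 − 21/270)·10.7²/21 = 0.345491
V̂(ȳ_st) = 1.55046
SE(ȳ_st) = √1.55046 = 1.24517

ȳ_st ≈ 35.444, SE ≈ 1.25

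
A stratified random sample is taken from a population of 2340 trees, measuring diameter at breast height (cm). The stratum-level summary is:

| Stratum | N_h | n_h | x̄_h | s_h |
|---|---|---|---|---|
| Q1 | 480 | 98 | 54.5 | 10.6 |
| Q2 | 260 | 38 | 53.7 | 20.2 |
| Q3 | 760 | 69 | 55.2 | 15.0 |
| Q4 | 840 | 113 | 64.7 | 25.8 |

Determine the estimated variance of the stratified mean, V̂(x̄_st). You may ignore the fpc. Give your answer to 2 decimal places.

V̂(x̄_st) = Σ W_h² s_h²/n_h, with W_h = N_h/N and N = 2340:
  stratum Q1: (480/2340)²·10.6²/98 = 0.0482432
  stratum Q2: (260/2340)²·20.2²/38 = 0.132567
  stratum Q3: (760/2340)²·15.0²/69 = 0.343977
  stratum Q4: (840/2340)²·25.8²/113 = 0.75908
V̂(x̄_st) = 1.28387

V̂(x̄_st) ≈ 1.28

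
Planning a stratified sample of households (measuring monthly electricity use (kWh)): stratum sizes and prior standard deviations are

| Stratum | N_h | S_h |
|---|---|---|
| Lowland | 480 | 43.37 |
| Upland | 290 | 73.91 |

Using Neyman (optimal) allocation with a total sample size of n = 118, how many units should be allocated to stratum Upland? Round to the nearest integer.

60

Neyman allocation: n_h = n · N_h S_h / Σ N_i S_i, with n = 118.
  stratum Lowland: N_h·S_h = 480·43.37 = 20817.60
  stratum Upland: N_h·S_h = 290·73.91 = 21433.90
Σ N_h S_h = 42251.50
n for stratum Upland = 118·21433.90/42251.50 = 59.861 → 60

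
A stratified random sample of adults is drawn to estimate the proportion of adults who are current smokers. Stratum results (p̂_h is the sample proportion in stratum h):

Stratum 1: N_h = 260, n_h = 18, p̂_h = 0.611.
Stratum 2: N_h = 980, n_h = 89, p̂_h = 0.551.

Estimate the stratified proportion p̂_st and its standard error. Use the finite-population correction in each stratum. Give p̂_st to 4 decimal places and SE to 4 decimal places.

p̂_st ≈ 0.5636, SE ≈ 0.0466

N = 1240; stratum weights W_h = N_h/N.
p̂_st = Σ W_h p̂_h = (260·0.611 + 980·0.551)/1240 = 0.56358
V̂(p̂_st) = Σ W_h² (1 − n_h/N_h) p̂_h(1−p̂_h)/(n_h−1):
  stratum 1: (260/1240)²·(1 − 18/260)·0.611·0.389/17 = 0.00057212
  stratum 2: (980/1240)²·(1 − 89/980)·0.551·0.449/88 = 0.00159652
V̂(p̂_st) = 0.00216864; SE = √V̂ = 0.0465687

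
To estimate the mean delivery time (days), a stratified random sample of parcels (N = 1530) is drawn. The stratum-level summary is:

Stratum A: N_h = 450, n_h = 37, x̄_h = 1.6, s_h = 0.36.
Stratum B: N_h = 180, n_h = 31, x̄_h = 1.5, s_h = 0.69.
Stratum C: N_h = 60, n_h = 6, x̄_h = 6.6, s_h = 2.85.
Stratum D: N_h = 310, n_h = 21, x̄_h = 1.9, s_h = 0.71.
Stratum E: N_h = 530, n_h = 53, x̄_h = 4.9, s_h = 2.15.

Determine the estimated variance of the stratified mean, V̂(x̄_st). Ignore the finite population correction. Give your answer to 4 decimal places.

V̂(x̄_st) ≈ 0.0140

V̂(x̄_st) = Σ W_h² s_h²/n_h, with W_h = N_h/N and N = 1530:
  stratum A: (450/1530)²·0.36²/37 = 0.000303002
  stratum B: (180/1530)²·0.69²/31 = 0.000212568
  stratum C: (60/1530)²·2.85²/6 = 0.00208189
  stratum D: (310/1530)²·0.71²/21 = 0.000985458
  stratum E: (530/1530)²·2.15²/53 = 0.0104657
V̂(x̄_st) = 0.0140487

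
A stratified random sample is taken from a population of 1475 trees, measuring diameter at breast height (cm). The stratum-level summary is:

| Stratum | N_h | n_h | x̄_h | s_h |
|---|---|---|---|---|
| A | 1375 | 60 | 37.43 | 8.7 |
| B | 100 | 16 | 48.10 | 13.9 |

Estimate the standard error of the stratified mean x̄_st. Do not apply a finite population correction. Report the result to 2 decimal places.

SE(x̄_st) ≈ 1.07

V̂(x̄_st) = Σ W_h² s_h²/n_h, with W_h = N_h/N and N = 1475:
  stratum A: (1375/1475)²·8.7²/60 = 1.09625
  stratum B: (100/1475)²·13.9²/16 = 0.0555042
V̂(x̄_st) = 1.15175
SE(x̄_st) = √1.15175 = 1.0732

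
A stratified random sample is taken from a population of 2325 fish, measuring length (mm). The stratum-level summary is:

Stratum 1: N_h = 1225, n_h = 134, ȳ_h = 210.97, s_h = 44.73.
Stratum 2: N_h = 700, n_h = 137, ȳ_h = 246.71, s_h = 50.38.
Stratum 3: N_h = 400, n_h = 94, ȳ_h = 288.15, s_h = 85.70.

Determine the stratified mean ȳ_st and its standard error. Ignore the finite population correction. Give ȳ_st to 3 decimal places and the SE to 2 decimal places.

ȳ_st = Σ W_h ȳ_h = (1225·210.97 + 700·246.71 + 400·288.15)/2325 = 235.00871
V̂(ȳ_st) = Σ W_h² s_h²/n_h, with W_h = N_h/N and N = 2325:
  stratum 1: (1225/2325)²·44.73²/134 = 4.14495
  stratum 2: (700/2325)²·50.38²/137 = 1.67937
  stratum 3: (400/2325)²·85.70²/94 = 2.31264
V̂(ȳ_st) = 8.13696
SE(ȳ_st) = √8.13696 = 2.85254

ȳ_st ≈ 235.009, SE ≈ 2.85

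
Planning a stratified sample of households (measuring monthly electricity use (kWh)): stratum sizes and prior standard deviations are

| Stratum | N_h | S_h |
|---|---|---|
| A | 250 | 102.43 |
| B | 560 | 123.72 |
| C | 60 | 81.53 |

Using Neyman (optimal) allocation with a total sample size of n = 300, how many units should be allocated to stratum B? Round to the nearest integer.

208

Neyman allocation: n_h = n · N_h S_h / Σ N_i S_i, with n = 300.
  stratum A: N_h·S_h = 250·102.43 = 25607.50
  stratum B: N_h·S_h = 560·123.72 = 69283.20
  stratum C: N_h·S_h = 60·81.53 = 4891.80
Σ N_h S_h = 99782.50
n for stratum B = 300·69283.20/99782.50 = 208.303 → 208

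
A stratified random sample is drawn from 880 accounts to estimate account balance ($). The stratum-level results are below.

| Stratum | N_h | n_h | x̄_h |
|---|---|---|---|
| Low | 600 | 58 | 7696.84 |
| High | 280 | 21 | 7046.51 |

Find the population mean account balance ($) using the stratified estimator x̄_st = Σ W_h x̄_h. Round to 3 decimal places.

x̄_st ≈ 7489.917

N = Σ N_h = 880. Stratum weights W_h = N_h/N.
x̄_st = (600·7696.84 + 280·7046.51) / 880 = 7489.91682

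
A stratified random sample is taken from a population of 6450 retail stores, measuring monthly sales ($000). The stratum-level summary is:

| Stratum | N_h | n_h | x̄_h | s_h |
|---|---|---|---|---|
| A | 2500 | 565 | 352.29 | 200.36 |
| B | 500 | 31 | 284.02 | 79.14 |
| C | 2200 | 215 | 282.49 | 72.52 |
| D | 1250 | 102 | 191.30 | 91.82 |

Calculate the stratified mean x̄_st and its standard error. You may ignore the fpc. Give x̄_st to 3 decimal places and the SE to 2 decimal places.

x̄_st = Σ W_h x̄_h = (2500·352.29 + 500·284.02 + 2200·282.49 + 1250·191.30)/6450 = 291.99039
V̂(x̄_st) = Σ W_h² s_h²/n_h, with W_h = N_h/N and N = 6450:
  stratum A: (2500/6450)²·200.36²/565 = 10.6742
  stratum B: (500/6450)²·79.14²/31 = 1.21409
  stratum C: (2200/6450)²·72.52²/215 = 2.84579
  stratum D: (1250/6450)²·91.82²/102 = 3.10438
V̂(x̄_st) = 17.8384
SE(x̄_st) = √17.8384 = 4.22356

x̄_st ≈ 291.990, SE ≈ 4.22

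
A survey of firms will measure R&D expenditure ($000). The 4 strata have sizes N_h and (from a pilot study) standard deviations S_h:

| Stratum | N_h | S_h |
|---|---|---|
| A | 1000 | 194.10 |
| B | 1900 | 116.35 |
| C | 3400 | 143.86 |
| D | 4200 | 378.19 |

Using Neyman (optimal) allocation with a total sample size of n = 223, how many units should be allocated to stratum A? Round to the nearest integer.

17

Neyman allocation: n_h = n · N_h S_h / Σ N_i S_i, with n = 223.
  stratum A: N_h·S_h = 1000·194.10 = 194100.00
  stratum B: N_h·S_h = 1900·116.35 = 221065.00
  stratum C: N_h·S_h = 3400·143.86 = 489124.00
  stratum D: N_h·S_h = 4200·378.19 = 1588398.00
Σ N_h S_h = 2492687.00
n for stratum A = 223·194100.00/2492687.00 = 17.365 → 17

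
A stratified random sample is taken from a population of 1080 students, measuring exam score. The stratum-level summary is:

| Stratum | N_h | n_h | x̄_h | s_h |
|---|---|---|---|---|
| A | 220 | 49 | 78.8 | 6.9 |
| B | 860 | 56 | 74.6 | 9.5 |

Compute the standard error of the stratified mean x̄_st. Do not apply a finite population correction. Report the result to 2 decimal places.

SE(x̄_st) ≈ 1.03

V̂(x̄_st) = Σ W_h² s_h²/n_h, with W_h = N_h/N and N = 1080:
  stratum A: (220/1080)²·6.9²/49 = 0.0403181
  stratum B: (860/1080)²·9.5²/56 = 1.0219
V̂(x̄_st) = 1.06222
SE(x̄_st) = √1.06222 = 1.03064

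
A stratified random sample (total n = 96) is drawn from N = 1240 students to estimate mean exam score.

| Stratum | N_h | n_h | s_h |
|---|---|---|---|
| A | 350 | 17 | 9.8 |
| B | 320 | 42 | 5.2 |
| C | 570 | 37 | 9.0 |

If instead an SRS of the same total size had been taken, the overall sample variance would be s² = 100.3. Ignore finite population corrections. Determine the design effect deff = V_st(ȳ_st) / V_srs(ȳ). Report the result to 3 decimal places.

V̂(ȳ_st) = Σ W_h² s_h²/n_h, with W_h = N_h/N and N = 1240:
  stratum A: (350/1240)²·9.8²/17 = 0.450086
  stratum B: (320/1240)²·5.2²/42 = 0.042876
  stratum C: (570/1240)²·9.0²/37 = 0.462583
V_st = 0.955545
V_srs = s²/n = 100.3/96 = 1.04479
deff = V_st / V_srs = 0.955545/1.04479 = 0.9146

deff ≈ 0.915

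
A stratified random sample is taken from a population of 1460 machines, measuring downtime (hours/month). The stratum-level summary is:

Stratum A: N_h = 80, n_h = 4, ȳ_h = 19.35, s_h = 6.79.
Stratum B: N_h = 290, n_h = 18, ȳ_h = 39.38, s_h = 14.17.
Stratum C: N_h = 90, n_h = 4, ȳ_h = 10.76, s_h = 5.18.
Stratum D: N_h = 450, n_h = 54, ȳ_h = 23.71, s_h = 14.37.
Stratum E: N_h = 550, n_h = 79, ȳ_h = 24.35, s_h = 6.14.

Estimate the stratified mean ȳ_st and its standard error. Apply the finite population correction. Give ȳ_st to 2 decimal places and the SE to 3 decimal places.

ȳ_st ≈ 26.03, SE ≈ 0.921

ȳ_st = Σ W_h ȳ_h = (80·19.35 + 290·39.38 + 90·10.76 + 450·23.71 + 550·24.35)/1460 = 26.02644
V̂(ȳ_st) = Σ W_h² (1 − n_h/N_h) s_h²/n_h, with W_h = N_h/N and N = 1460:
  stratum A: (80/1460)²·(1 − 4/80)·6.79²/4 = 0.0328759
  stratum B: (290/1460)²·(1 − 18/290)·14.17²/18 = 0.412789
  stratum C: (90/1460)²·(1 − 4/90)·5.18²/4 = 0.0243576
  stratum D: (450/1460)²·(1 − 54/450)·14.37²/54 = 0.319685
  stratum E: (550/1460)²·(1 − 79/550)·6.14²/79 = 0.0579946
V̂(ȳ_st) = 0.847702
SE(ȳ_st) = √0.847702 = 0.920707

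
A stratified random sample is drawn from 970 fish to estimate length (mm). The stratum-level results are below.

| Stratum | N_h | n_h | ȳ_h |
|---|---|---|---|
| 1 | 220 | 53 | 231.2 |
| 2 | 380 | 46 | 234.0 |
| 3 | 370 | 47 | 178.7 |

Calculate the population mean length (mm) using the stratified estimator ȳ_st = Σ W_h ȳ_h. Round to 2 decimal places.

N = Σ N_h = 970. Stratum weights W_h = N_h/N.
ȳ_st = (220·231.2 + 380·234.0 + 370·178.7) / 970 = 212.2711

ȳ_st ≈ 212.27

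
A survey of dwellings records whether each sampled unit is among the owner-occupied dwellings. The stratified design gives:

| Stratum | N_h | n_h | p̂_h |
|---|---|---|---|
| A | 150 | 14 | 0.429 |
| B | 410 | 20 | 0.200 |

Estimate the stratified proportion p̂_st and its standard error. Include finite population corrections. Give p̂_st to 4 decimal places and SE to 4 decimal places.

p̂_st ≈ 0.2613, SE ≈ 0.0743

N = 560; stratum weights W_h = N_h/N.
p̂_st = Σ W_h p̂_h = (150·0.429 + 410·0.200)/560 = 0.26134
V̂(p̂_st) = Σ W_h² (1 − n_h/N_h) p̂_h(1−p̂_h)/(n_h−1):
  stratum A: (150/560)²·(1 − 14/150)·0.429·0.571/13 = 0.00122576
  stratum B: (410/560)²·(1 − 20/410)·0.200·0.800/19 = 0.00429377
V̂(p̂_st) = 0.00551953; SE = √V̂ = 0.0742935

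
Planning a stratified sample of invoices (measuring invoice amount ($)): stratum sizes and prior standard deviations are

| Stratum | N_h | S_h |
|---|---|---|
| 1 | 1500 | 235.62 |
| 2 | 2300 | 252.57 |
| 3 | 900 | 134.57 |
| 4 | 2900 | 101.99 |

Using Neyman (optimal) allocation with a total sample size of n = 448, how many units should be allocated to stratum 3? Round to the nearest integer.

Neyman allocation: n_h = n · N_h S_h / Σ N_i S_i, with n = 448.
  stratum 1: N_h·S_h = 1500·235.62 = 353430.00
  stratum 2: N_h·S_h = 2300·252.57 = 580911.00
  stratum 3: N_h·S_h = 900·134.57 = 121113.00
  stratum 4: N_h·S_h = 2900·101.99 = 295771.00
Σ N_h S_h = 1351225.00
n for stratum 3 = 448·121113.00/1351225.00 = 40.155 → 40

40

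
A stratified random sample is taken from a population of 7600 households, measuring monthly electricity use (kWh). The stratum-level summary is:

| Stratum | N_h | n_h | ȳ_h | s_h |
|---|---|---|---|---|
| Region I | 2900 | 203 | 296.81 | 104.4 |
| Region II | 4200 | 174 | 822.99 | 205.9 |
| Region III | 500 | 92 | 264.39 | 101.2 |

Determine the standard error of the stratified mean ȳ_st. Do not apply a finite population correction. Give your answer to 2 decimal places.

SE(ȳ_st) ≈ 9.09

V̂(ȳ_st) = Σ W_h² s_h²/n_h, with W_h = N_h/N and N = 7600:
  stratum Region I: (2900/7600)²·104.4²/203 = 7.81761
  stratum Region II: (4200/7600)²·205.9²/174 = 74.4106
  stratum Region III: (500/7600)²·101.2²/92 = 0.481821
V̂(ȳ_st) = 82.71
SE(ȳ_st) = √82.71 = 9.09451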